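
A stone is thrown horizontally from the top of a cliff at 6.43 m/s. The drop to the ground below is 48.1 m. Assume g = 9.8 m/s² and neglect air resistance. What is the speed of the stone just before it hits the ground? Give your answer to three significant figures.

31.4 m/s

Fall time: t = √(2 × 48.1 / 9.8) = 3.133 s.
At impact: v_x = 6.43 m/s (unchanged), v_y = g t = 9.8 × 3.133 = 30.70 m/s.
Speed = √(v_x² + v_y²) = √(41.34 + 942.5) = 31.4 m/s.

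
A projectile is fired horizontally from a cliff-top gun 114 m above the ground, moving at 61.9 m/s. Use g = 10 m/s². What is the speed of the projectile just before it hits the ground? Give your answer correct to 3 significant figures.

78.2 m/s

Fall time: t = √(2 × 114 / 10) = 4.775 s.
At impact: v_x = 61.9 m/s (unchanged), v_y = g t = 10 × 4.775 = 47.75 m/s.
Speed = √(v_x² + v_y²) = √(3832 + 2280) = 78.2 m/s.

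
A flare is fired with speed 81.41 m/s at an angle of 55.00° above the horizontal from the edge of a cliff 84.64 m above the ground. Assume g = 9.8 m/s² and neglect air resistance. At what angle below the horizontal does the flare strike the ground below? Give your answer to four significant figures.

v_x = 81.41 cos 55.00° = 46.695 m/s.
At impact |v_y| = √(v_y0² + 2 g h) = √(66.687² + 2×9.8×84.64) = 78.142 m/s.
Angle below horizontal = arctan(|v_y| / v_x) = arctan(78.142 / 46.695) = 59.14°.

59.14°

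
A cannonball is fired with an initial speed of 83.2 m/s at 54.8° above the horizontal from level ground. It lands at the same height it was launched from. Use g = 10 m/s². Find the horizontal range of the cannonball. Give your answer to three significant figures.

652 m

For level ground, R = v₀² sin(2θ) / g.
sin(2 × 54.8°) = sin 109.6° = 0.9421.
R = (83.2)² × 0.9421 / 10 = 652 m.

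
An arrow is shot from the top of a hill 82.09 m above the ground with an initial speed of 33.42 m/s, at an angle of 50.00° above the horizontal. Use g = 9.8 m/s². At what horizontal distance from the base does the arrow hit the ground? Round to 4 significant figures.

160.4 m

Components: v_x = 33.42 cos 50.00° = 21.482 m/s, v_y = 33.42 sin 50.00° = 25.601 m/s.
Vertical: 0 = 82.09 + 25.601 t − ½(9.8) t² ⇒ 4.900 t² − 25.601 t − 82.09 = 0.
t = [25.601 + √(655.41 + 1609.0)] / 9.800 = 7.4680 s.
Horizontal: R = v_x · t = 21.482 × 7.4680 = 160.4 m.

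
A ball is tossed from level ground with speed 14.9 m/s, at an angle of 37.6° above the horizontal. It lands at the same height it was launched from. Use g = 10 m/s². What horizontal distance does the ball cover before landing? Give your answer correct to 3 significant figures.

Components: v_x = 14.9 cos 37.6° = 11.81 m/s, v_y = 14.9 sin 37.6° = 9.091 m/s.
Time of flight (same landing height): t = 2 v_y / g = 2 × 9.091 / 10 = 1.818 s.
Range: R = v_x · t = 11.81 × 1.818 = 21.5 m.

21.5 m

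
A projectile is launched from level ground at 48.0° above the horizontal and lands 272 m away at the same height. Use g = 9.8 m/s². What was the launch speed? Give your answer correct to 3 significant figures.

51.8 m/s

On level ground, R = v₀² sin(2θ) / g, so v₀ = √(R g / sin 2θ).
sin(2 × 48.0°) = 0.9945.
v₀ = √(272 × 9.8 / 0.9945) = √2680 = 51.8 m/s.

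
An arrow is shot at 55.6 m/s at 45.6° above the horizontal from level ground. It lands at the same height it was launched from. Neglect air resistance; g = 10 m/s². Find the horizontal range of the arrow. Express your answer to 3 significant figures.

309 m

Components: v_x = 55.6 cos 45.6° = 38.90 m/s, v_y = 55.6 sin 45.6° = 39.72 m/s.
Time of flight (same landing height): t = 2 v_y / g = 2 × 39.72 / 10 = 7.944 s.
Range: R = v_x · t = 38.90 × 7.944 = 309 m.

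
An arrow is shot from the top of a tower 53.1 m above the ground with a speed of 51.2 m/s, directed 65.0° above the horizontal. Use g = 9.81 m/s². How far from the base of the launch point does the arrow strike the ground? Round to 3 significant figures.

Components: v_x = 51.2 cos 65.0° = 21.64 m/s, v_y = 51.2 sin 65.0° = 46.40 m/s.
Vertical: 0 = 53.1 + 46.40 t − ½(9.81) t² ⇒ 4.905 t² − 46.40 t − 53.1 = 0.
t = [46.40 + √(2153 + 1042)] / 9.810 = 10.49 s.
Horizontal: R = v_x · t = 21.64 × 10.49 = 227 m.

227 m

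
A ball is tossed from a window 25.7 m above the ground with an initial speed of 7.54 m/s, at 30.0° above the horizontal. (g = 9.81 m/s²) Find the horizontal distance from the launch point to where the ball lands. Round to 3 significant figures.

Components: v_x = 7.54 cos 30.0° = 6.530 m/s, v_y = 7.54 sin 30.0° = 3.770 m/s.
Vertical: 0 = 25.7 + 3.770 t − ½(9.81) t² ⇒ 4.905 t² − 3.770 t − 25.7 = 0.
t = [3.770 + √(14.21 + 504.2)] / 9.810 = 2.705 s.
Horizontal: R = v_x · t = 6.530 × 2.705 = 17.7 m.

17.7 m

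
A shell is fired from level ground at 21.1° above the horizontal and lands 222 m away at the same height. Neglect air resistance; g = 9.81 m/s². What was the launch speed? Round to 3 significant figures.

On level ground, R = v₀² sin(2θ) / g, so v₀ = √(R g / sin 2θ).
sin(2 × 21.1°) = 0.6717.
v₀ = √(222 × 9.81 / 0.6717) = √3242 = 56.9 m/s.

56.9 m/s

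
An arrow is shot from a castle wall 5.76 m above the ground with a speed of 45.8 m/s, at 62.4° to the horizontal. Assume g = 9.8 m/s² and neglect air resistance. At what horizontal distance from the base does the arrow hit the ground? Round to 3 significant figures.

179 m

Components: v_x = 45.8 cos 62.4° = 21.22 m/s, v_y = 45.8 sin 62.4° = 40.59 m/s.
Vertical: 0 = 5.76 + 40.59 t − ½(9.8) t² ⇒ 4.900 t² − 40.59 t − 5.76 = 0.
t = [40.59 + √(1648 + 112.9)] / 9.800 = 8.424 s.
Horizontal: R = v_x · t = 21.22 × 8.424 = 179 m.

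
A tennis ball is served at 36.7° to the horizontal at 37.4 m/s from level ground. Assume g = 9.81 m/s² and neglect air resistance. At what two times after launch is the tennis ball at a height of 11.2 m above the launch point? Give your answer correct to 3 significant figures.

0.573 s and 3.98 s

v_y0 = 37.4 sin 36.7° = 22.35 m/s.
Set y = v_y0 t − ½ g t² = 11.2: 4.905 t² − 22.35 t + 11.2 = 0.
t = [22.35 ± √(499.5 − 219.7)] / 9.81 = (22.35 ± 16.73) / 9.81, giving t = 0.573 s or t = 3.98 s.
So the tennis ball is at 11.2 m at t = 0.573 s (rising) and t = 3.98 s (falling).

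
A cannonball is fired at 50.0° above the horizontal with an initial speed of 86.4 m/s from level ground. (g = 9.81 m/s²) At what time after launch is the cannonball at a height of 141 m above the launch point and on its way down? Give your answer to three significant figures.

v_y0 = 86.4 sin 50.0° = 66.19 m/s.
Set y = v_y0 t − ½ g t² = 141: 4.905 t² − 66.19 t + 141 = 0.
t = [66.19 ± √(4381 − 2766)] / 9.81 = (66.19 ± 40.19) / 9.81, giving t = 2.65 s or t = 10.8 s.
On the way down corresponds to the larger root: t = 10.8 s.

10.8 s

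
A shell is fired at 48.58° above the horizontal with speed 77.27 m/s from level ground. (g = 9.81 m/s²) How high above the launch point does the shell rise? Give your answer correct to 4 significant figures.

171.1 m

Vertical component of launch velocity: v_y = 77.27 sin 48.58° = 57.943 m/s.
At the highest point the vertical velocity is zero, so v_y² = 2 g h_max.
h_max = (57.943)² / (2 × 9.81) = 3357.4 / 19.62 = 171.1 m.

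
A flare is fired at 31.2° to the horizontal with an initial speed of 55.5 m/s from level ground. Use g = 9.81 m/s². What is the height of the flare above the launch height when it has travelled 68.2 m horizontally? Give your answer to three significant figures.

31.2 m

v_x = 55.5 cos 31.2° = 47.47 m/s, v_y0 = 55.5 sin 31.2° = 28.75 m/s.
Time to reach x = 68.2 m: t = x / v_x = 68.2 / 47.47 = 1.437 s.
y = v_y0 t − ½ g t² = 28.75×1.437 − 4.905×1.437² = 31.2 m.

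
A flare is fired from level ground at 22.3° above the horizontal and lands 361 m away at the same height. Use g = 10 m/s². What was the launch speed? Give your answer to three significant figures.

On level ground, R = v₀² sin(2θ) / g, so v₀ = √(R g / sin 2θ).
sin(2 × 22.3°) = 0.7022.
v₀ = √(361 × 10 / 0.7022) = √5141 = 71.7 m/s.

71.7 m/s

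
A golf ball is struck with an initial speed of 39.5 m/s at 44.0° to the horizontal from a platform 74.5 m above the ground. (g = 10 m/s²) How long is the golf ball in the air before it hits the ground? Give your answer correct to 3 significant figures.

7.48 s

Vertical component: v_y = 39.5 sin 44.0° = 27.44 m/s.
Taking up as positive with launch at y = 74.5 m, landing at y = 0: 0 = 74.5 + 27.44 t − ½(10) t².
Solving 5.000 t² − 27.44 t − 74.5 = 0 gives t = [27.44 + √(27.44² + 4·5.000·74.5)] / 10.00 = 7.48 s.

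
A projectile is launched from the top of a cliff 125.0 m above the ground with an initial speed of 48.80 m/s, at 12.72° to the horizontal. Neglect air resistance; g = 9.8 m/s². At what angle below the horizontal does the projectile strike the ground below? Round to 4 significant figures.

46.78°

v_x = 48.80 cos 12.72° = 47.602 m/s.
At impact |v_y| = √(v_y0² + 2 g h) = √(10.745² + 2×9.8×125.0) = 50.650 m/s.
Angle below horizontal = arctan(|v_y| / v_x) = arctan(50.650 / 47.602) = 46.78°.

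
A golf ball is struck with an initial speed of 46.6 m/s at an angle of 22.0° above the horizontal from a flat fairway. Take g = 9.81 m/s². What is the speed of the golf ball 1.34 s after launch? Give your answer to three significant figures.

v_x = 46.6 cos 22.0° = 43.21 m/s (constant).
v_y(t) = 46.6 sin 22.0° − g t = 17.46 − 9.81 × 1.34 = 4.315 m/s.
Speed = √(v_x² + v_y²) = √(1867 + 18.62) = 43.4 m/s.

43.4 m/s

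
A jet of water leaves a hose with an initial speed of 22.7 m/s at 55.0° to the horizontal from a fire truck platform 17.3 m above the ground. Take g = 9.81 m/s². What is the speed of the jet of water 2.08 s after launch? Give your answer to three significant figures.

13.1 m/s

v_x = 22.7 cos 55.0° = 13.02 m/s (constant).
v_y(t) = 22.7 sin 55.0° − g t = 18.59 − 9.81 × 2.08 = -1.815 m/s.
Speed = √(v_x² + v_y²) = √(169.5 + 3.294) = 13.1 m/s.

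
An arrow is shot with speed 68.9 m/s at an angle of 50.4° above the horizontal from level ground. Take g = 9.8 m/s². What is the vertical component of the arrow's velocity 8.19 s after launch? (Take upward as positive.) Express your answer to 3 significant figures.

-27.2 m/s

Initial vertical component: v_y0 = 68.9 sin 50.4° = 53.09 m/s.
v_y(t) = v_y0 − g t = 53.09 − 9.8 × 8.19 = -27.2 m/s.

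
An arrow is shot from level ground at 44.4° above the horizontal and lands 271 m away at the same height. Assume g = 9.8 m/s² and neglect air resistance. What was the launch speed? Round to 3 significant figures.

On level ground, R = v₀² sin(2θ) / g, so v₀ = √(R g / sin 2θ).
sin(2 × 44.4°) = 0.9998.
v₀ = √(271 × 9.8 / 0.9998) = √2656 = 51.5 m/s.

51.5 m/s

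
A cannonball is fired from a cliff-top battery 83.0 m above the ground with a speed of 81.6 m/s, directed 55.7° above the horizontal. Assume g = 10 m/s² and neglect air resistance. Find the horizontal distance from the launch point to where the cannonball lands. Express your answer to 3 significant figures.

Components: v_x = 81.6 cos 55.7° = 45.98 m/s, v_y = 81.6 sin 55.7° = 67.41 m/s.
Vertical: 0 = 83.0 + 67.41 t − ½(10) t² ⇒ 5.000 t² − 67.41 t − 83.0 = 0.
t = [67.41 + √(4544 + 1660)] / 10.00 = 14.62 s.
Horizontal: R = v_x · t = 45.98 × 14.62 = 672 m.

672 m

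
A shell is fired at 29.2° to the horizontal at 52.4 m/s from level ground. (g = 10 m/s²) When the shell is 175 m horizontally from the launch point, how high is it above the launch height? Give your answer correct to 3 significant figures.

v_x = 52.4 cos 29.2° = 45.74 m/s, v_y0 = 52.4 sin 29.2° = 25.56 m/s.
Time to reach x = 175 m: t = x / v_x = 175 / 45.74 = 3.826 s.
y = v_y0 t − ½ g t² = 25.56×3.826 − 5.000×3.826² = 24.6 m.

24.6 m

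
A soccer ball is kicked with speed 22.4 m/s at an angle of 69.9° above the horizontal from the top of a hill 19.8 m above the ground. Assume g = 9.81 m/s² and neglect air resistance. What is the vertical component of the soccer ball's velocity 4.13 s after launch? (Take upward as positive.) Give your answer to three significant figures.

Initial vertical component: v_y0 = 22.4 sin 69.9° = 21.04 m/s.
v_y(t) = v_y0 − g t = 21.04 − 9.81 × 4.13 = -19.5 m/s.

-19.5 m/s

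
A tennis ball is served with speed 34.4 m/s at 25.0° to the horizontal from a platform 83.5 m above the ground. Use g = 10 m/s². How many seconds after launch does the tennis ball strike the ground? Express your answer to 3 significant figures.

Vertical component: v_y = 34.4 sin 25.0° = 14.54 m/s.
Taking up as positive with launch at y = 83.5 m, landing at y = 0: 0 = 83.5 + 14.54 t − ½(10) t².
Solving 5.000 t² − 14.54 t − 83.5 = 0 gives t = [14.54 + √(14.54² + 4·5.000·83.5)] / 10.00 = 5.79 s.

5.79 s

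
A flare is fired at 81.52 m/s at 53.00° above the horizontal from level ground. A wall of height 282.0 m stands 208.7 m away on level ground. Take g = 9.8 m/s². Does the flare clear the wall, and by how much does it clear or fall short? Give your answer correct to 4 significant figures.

v_x = 81.52 cos 53.00° = 49.060 m/s; v_y0 = 81.52 sin 53.00° = 65.105 m/s.
Time to reach the wall: t = 208.7 / 49.060 = 4.2540 s.
Height at that point: y = 65.105×4.2540 − 4.900×4.2540² = 188.28 m.
That is 282.0 − 188.28 = 93.72 m below the top of the wall, so the flare does not clear it.

No — it falls 93.72 m short of clearing the wall.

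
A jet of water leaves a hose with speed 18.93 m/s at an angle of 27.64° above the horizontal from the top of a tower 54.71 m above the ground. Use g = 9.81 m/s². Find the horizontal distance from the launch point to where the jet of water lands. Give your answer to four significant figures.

Components: v_x = 18.93 cos 27.64° = 16.770 m/s, v_y = 18.93 sin 27.64° = 8.7819 m/s.
Vertical: 0 = 54.71 + 8.7819 t − ½(9.81) t² ⇒ 4.905 t² − 8.7819 t − 54.71 = 0.
t = [8.7819 + √(77.122 + 1073.4)] / 9.810 = 4.3528 s.
Horizontal: R = v_x · t = 16.770 × 4.3528 = 73.00 m.

73.00 m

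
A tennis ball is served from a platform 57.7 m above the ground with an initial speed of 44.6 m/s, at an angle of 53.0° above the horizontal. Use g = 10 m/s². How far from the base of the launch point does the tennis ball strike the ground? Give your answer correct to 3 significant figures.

Components: v_x = 44.6 cos 53.0° = 26.84 m/s, v_y = 44.6 sin 53.0° = 35.62 m/s.
Vertical: 0 = 57.7 + 35.62 t − ½(10) t² ⇒ 5.000 t² − 35.62 t − 57.7 = 0.
t = [35.62 + √(1269 + 1154)] / 10.00 = 8.484 s.
Horizontal: R = v_x · t = 26.84 × 8.484 = 228 m.

228 m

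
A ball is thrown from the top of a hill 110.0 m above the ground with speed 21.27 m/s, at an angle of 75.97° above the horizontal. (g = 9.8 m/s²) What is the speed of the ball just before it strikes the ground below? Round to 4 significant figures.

51.07 m/s

v_x = 21.27 cos 75.97° = 5.1565 m/s is unchanged throughout.
For the vertical component, v_y² = v_y0² + 2 g h = (20.635)² + 2×9.8×110.0 = 2581.8, so |v_y| = 50.811 m/s.
Impact speed = √(v_x² + v_y²) = √(26.589 + 2581.8) = 51.07 m/s.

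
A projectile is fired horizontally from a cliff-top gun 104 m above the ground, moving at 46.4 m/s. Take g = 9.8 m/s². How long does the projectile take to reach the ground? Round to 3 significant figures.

4.61 s

The horizontal speed doesn't affect the fall. With v_y0 = 0, h = ½ g t².
t = √(2 × 104 / 9.8) = √21.22 = 4.61 s.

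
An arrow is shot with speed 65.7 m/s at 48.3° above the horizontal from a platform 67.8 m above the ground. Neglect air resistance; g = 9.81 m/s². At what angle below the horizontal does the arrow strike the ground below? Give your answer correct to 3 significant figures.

54.4°

v_x = 65.7 cos 48.3° = 43.71 m/s.
At impact |v_y| = √(v_y0² + 2 g h) = √(49.05² + 2×9.81×67.8) = 61.12 m/s.
Angle below horizontal = arctan(|v_y| / v_x) = arctan(61.12 / 43.71) = 54.4°.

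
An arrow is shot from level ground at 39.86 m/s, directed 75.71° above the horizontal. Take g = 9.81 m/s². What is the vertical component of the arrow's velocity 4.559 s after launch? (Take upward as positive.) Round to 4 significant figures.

-6.097 m/s

Initial vertical component: v_y0 = 39.86 sin 75.71° = 38.627 m/s.
v_y(t) = v_y0 − g t = 38.627 − 9.81 × 4.559 = -6.097 m/s.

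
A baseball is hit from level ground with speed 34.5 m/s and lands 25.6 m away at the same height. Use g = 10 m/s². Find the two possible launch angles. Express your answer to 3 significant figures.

6.21° and 83.8°

Level-ground range: R = v₀² sin(2θ)/g ⇒ sin 2θ = R g / v₀² = 25.6×10/34.5² = 0.2151.
2θ = arcsin(0.2151) = 12.42° or 180° − 12.42° = 167.58°.
So θ = 6.21° or θ = 83.8°.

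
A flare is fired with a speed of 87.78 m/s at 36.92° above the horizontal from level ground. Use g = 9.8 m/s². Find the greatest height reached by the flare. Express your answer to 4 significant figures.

Vertical component of launch velocity: v_y = 87.78 sin 36.92° = 52.729 m/s.
At the highest point the vertical velocity is zero, so v_y² = 2 g h_max.
h_max = (52.729)² / (2 × 9.8) = 2780.3 / 19.60 = 141.9 m.

141.9 m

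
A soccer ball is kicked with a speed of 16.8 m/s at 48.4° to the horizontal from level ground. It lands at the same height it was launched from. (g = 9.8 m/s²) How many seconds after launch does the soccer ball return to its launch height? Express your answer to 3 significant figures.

Vertical component: v_y = 16.8 sin 48.4° = 12.56 m/s.
For a projectile landing at launch height, time of flight is t = 2 v_y / g = 2 × 12.56 / 9.8 = 2.56 s.

2.56 s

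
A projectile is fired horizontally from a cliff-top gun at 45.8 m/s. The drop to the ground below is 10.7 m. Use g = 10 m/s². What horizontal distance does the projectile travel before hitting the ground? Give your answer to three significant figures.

67.0 m

Initial vertical velocity is zero, so the fall time comes from h = ½ g t²: t = √(2 × 10.7 / 10) = 1.463 s.
Horizontal motion is uniform at 45.8 m/s, so x = 45.8 × 1.463 = 67.0 m.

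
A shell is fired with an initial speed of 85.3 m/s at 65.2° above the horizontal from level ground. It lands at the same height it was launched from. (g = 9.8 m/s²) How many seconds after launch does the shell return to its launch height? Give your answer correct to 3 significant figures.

15.8 s

Vertical component: v_y = 85.3 sin 65.2° = 77.43 m/s.
For a projectile landing at launch height, time of flight is t = 2 v_y / g = 2 × 77.43 / 9.8 = 15.8 s.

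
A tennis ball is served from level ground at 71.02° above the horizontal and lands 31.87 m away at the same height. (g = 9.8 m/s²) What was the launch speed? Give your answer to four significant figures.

On level ground, R = v₀² sin(2θ) / g, so v₀ = √(R g / sin 2θ).
sin(2 × 71.02°) = 0.6151.
v₀ = √(31.87 × 9.8 / 0.6151) = √507.76 = 22.53 m/s.

22.53 m/s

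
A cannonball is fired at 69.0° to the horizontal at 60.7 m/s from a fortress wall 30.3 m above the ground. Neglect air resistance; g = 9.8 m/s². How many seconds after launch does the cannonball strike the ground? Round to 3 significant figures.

Vertical component: v_y = 60.7 sin 69.0° = 56.67 m/s.
Taking up as positive with launch at y = 30.3 m, landing at y = 0: 0 = 30.3 + 56.67 t − ½(9.8) t².
Solving 4.900 t² − 56.67 t − 30.3 = 0 gives t = [56.67 + √(56.67² + 4·4.900·30.3)] / 9.800 = 12.1 s.

12.1 s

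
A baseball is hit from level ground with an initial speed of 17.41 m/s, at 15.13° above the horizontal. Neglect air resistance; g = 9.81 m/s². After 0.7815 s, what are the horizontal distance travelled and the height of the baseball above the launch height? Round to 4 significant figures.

v_x = 17.41 cos 15.13° = 16.807 m/s; v_y0 = 17.41 sin 15.13° = 4.5442 m/s.
x = v_x t = 16.807 × 0.7815 = 13.13 m.
y = v_y0 t − ½ g t² = 4.5442×0.7815 − 4.905×0.7815² = 0.5556 m.

x = 13.13 m, y = 0.5556 m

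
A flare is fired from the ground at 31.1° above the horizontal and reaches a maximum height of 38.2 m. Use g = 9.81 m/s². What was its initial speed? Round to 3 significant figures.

At maximum height v_y = 0, so (v₀ sin θ)² = 2 g H.
v₀ sin 31.1° = √(2 × 9.81 × 38.2) = 27.38 m/s.
v₀ = 27.38 / sin 31.1° = 27.38 / 0.5165 = 53.0 m/s.

53.0 m/s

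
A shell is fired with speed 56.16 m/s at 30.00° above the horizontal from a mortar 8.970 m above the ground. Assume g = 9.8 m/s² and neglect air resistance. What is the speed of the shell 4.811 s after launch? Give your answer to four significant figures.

52.24 m/s

v_x = 56.16 cos 30.00° = 48.636 m/s (constant).
v_y(t) = 56.16 sin 30.00° − g t = 28.080 − 9.8 × 4.811 = -19.068 m/s.
Speed = √(v_x² + v_y²) = √(2365.5 + 363.59) = 52.24 m/s.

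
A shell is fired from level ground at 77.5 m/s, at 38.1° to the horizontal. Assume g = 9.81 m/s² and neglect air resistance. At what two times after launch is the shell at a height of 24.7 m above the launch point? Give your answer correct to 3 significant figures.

v_y0 = 77.5 sin 38.1° = 47.82 m/s.
Set y = v_y0 t − ½ g t² = 24.7: 4.905 t² − 47.82 t + 24.7 = 0.
t = [47.82 ± √(2287 − 484.6)] / 9.81 = (47.82 ± 42.45) / 9.81, giving t = 0.547 s or t = 9.20 s.
So the shell is at 24.7 m at t = 0.547 s (rising) and t = 9.20 s (falling).

0.547 s and 9.20 s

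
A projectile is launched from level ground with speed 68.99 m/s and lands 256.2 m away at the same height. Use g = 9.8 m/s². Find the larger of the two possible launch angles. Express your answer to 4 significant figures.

Level-ground range: R = v₀² sin(2θ)/g ⇒ sin 2θ = R g / v₀² = 256.2×9.8/68.99² = 0.5275.
2θ = arcsin(0.5275) = 31.837° or 180° − 31.837° = 148.163°.
So θ = 15.92° or θ = 74.08°.

74.08°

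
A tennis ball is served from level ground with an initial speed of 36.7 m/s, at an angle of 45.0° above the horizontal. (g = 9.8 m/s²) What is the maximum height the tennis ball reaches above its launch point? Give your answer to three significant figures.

34.4 m

Vertical component of launch velocity: v_y = 36.7 sin 45.0° = 25.95 m/s.
At the highest point the vertical velocity is zero, so v_y² = 2 g h_max.
h_max = (25.95)² / (2 × 9.8) = 673.4 / 19.60 = 34.4 m.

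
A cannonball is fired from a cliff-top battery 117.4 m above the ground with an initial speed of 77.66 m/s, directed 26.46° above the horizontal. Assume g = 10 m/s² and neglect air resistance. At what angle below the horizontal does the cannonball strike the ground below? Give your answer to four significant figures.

40.58°

v_x = 77.66 cos 26.46° = 69.525 m/s.
At impact |v_y| = √(v_y0² + 2 g h) = √(34.603² + 2×10×117.4) = 59.543 m/s.
Angle below horizontal = arctan(|v_y| / v_x) = arctan(59.543 / 69.525) = 40.58°.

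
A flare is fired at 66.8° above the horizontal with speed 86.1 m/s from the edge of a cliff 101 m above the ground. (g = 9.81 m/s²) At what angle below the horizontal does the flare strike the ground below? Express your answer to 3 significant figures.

v_x = 86.1 cos 66.8° = 33.92 m/s.
At impact |v_y| = √(v_y0² + 2 g h) = √(79.14² + 2×9.81×101) = 90.80 m/s.
Angle below horizontal = arctan(|v_y| / v_x) = arctan(90.80 / 33.92) = 69.5°.

69.5°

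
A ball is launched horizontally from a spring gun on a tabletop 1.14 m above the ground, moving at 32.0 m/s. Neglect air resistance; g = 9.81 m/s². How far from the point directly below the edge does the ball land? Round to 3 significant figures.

15.4 m

Initial vertical velocity is zero, so the fall time comes from h = ½ g t²: t = √(2 × 1.14 / 9.81) = 0.4821 s.
Horizontal motion is uniform at 32.0 m/s, so x = 32.0 × 0.4821 = 15.4 m.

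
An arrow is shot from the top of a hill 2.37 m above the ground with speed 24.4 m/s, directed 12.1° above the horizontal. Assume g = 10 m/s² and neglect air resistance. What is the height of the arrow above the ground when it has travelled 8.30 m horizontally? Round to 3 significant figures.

v_x = 24.4 cos 12.1° = 23.86 m/s, v_y0 = 24.4 sin 12.1° = 5.115 m/s.
Time to reach x = 8.30 m: t = x / v_x = 8.30 / 23.86 = 0.3479 s.
y = 2.37 + v_y0 t − ½ g t² = 2.37 + 5.115×0.3479 − 5.000×0.3479² = 3.54 m.

3.54 m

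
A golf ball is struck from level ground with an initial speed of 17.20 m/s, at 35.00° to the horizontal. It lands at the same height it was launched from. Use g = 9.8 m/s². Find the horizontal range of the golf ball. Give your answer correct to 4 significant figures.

Components: v_x = 17.20 cos 35.00° = 14.089 m/s, v_y = 17.20 sin 35.00° = 9.8655 m/s.
Time of flight (same landing height): t = 2 v_y / g = 2 × 9.8655 / 9.8 = 2.0134 s.
Range: R = v_x · t = 14.089 × 2.0134 = 28.37 m.

28.37 m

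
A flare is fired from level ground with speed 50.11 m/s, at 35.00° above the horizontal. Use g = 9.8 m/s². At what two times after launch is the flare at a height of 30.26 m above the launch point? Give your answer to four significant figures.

v_y0 = 50.11 sin 35.00° = 28.742 m/s.
Set y = v_y0 t − ½ g t² = 30.26: 4.900 t² − 28.742 t + 30.26 = 0.
t = [28.742 ± √(826.10 − 593.10)] / 9.8 = (28.742 ± 15.264) / 9.8, giving t = 1.375 s or t = 4.490 s.
So the flare is at 30.26 m at t = 1.375 s (rising) and t = 4.490 s (falling).

1.375 s and 4.490 s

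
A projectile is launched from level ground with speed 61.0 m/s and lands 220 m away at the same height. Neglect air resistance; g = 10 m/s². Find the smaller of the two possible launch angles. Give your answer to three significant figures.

18.1°

Level-ground range: R = v₀² sin(2θ)/g ⇒ sin 2θ = R g / v₀² = 220×10/61.0² = 0.5912.
2θ = arcsin(0.5912) = 36.24° or 180° − 36.24° = 143.76°.
So θ = 18.1° or θ = 71.9°.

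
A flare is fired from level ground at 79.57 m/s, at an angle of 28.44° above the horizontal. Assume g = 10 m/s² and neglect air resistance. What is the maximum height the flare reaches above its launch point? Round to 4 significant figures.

Vertical component of launch velocity: v_y = 79.57 sin 28.44° = 37.894 m/s.
At the highest point the vertical velocity is zero, so v_y² = 2 g h_max.
h_max = (37.894)² / (2 × 10) = 1436.0 / 20.00 = 71.80 m.

71.80 m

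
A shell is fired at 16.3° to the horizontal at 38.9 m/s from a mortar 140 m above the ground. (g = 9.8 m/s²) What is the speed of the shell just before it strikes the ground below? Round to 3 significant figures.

65.2 m/s

v_x = 38.9 cos 16.3° = 37.34 m/s is unchanged throughout.
For the vertical component, v_y² = v_y0² + 2 g h = (10.92)² + 2×9.8×140 = 2863, so |v_y| = 53.51 m/s.
Impact speed = √(v_x² + v_y²) = √(1394 + 2863) = 65.2 m/s.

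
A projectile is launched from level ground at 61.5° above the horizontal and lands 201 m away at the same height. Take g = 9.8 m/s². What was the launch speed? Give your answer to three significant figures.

48.5 m/s

On level ground, R = v₀² sin(2θ) / g, so v₀ = √(R g / sin 2θ).
sin(2 × 61.5°) = 0.8387.
v₀ = √(201 × 9.8 / 0.8387) = √2349 = 48.5 m/s.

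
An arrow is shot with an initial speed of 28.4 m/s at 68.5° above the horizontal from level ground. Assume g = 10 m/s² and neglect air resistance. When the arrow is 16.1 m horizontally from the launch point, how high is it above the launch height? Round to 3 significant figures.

28.9 m

v_x = 28.4 cos 68.5° = 10.41 m/s, v_y0 = 28.4 sin 68.5° = 26.42 m/s.
Time to reach x = 16.1 m: t = x / v_x = 16.1 / 10.41 = 1.547 s.
y = v_y0 t − ½ g t² = 26.42×1.547 − 5.000×1.547² = 28.9 m.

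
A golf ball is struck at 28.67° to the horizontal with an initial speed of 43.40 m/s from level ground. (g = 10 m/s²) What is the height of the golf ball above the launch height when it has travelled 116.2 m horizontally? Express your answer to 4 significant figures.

16.98 m

v_x = 43.40 cos 28.67° = 38.079 m/s, v_y0 = 43.40 sin 28.67° = 20.822 m/s.
Time to reach x = 116.2 m: t = x / v_x = 116.2 / 38.079 = 3.0516 s.
y = v_y0 t − ½ g t² = 20.822×3.0516 − 5.000×3.0516² = 16.98 m.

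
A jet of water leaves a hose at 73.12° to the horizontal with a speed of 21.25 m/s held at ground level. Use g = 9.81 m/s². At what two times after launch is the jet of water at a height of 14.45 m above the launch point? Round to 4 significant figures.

0.9107 s and 3.235 s

v_y0 = 21.25 sin 73.12° = 20.334 m/s.
Set y = v_y0 t − ½ g t² = 14.45: 4.905 t² − 20.334 t + 14.45 = 0.
t = [20.334 ± √(413.47 − 283.51)] / 9.81 = (20.334 ± 11.400) / 9.81, giving t = 0.9107 s or t = 3.235 s.
So the jet of water is at 14.45 m at t = 0.9107 s (rising) and t = 3.235 s (falling).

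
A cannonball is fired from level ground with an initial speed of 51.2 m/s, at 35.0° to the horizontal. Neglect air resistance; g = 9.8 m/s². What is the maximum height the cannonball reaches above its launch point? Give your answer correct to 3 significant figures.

Vertical component of launch velocity: v_y = 51.2 sin 35.0° = 29.37 m/s.
At the highest point the vertical velocity is zero, so v_y² = 2 g h_max.
h_max = (29.37)² / (2 × 9.8) = 862.6 / 19.60 = 44.0 m.

44.0 m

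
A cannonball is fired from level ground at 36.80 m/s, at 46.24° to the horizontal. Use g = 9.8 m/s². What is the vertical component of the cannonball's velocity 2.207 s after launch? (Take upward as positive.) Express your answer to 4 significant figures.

Initial vertical component: v_y0 = 36.80 sin 46.24° = 26.579 m/s.
v_y(t) = v_y0 − g t = 26.579 − 9.8 × 2.207 = 4.950 m/s.

4.950 m/s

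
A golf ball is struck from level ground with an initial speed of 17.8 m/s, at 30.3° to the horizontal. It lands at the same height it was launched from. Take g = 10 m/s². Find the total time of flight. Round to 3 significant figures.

1.80 s

Vertical component: v_y = 17.8 sin 30.3° = 8.981 m/s.
For a projectile landing at launch height, time of flight is t = 2 v_y / g = 2 × 8.981 / 10 = 1.80 s.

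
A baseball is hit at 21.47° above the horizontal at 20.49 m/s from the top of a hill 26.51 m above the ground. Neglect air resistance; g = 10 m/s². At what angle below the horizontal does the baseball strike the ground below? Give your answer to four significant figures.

51.78°

v_x = 20.49 cos 21.47° = 19.068 m/s.
At impact |v_y| = √(v_y0² + 2 g h) = √(7.4996² + 2×10×26.51) = 24.217 m/s.
Angle below horizontal = arctan(|v_y| / v_x) = arctan(24.217 / 19.068) = 51.78°.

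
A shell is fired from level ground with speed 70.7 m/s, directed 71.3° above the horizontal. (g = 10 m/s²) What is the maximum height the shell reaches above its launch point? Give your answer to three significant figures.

Vertical component of launch velocity: v_y = 70.7 sin 71.3° = 66.97 m/s.
At the highest point the vertical velocity is zero, so v_y² = 2 g h_max.
h_max = (66.97)² / (2 × 10) = 4485 / 20.00 = 224 m.

224 m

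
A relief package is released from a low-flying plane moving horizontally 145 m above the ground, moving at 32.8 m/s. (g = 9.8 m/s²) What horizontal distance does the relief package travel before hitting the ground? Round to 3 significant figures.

178 m

Initial vertical velocity is zero, so the fall time comes from h = ½ g t²: t = √(2 × 145 / 9.8) = 5.440 s.
Horizontal motion is uniform at 32.8 m/s, so x = 32.8 × 5.440 = 178 m.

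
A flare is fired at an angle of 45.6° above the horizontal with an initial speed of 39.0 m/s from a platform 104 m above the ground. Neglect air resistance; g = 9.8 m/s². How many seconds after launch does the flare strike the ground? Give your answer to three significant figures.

Vertical component: v_y = 39.0 sin 45.6° = 27.86 m/s.
Taking up as positive with launch at y = 104 m, landing at y = 0: 0 = 104 + 27.86 t − ½(9.8) t².
Solving 4.900 t² − 27.86 t − 104 = 0 gives t = [27.86 + √(27.86² + 4·4.900·104)] / 9.800 = 8.26 s.

8.26 s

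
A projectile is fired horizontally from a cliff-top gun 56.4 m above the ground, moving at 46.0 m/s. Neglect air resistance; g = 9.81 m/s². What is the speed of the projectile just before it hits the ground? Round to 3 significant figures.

Fall time: t = √(2 × 56.4 / 9.81) = 3.391 s.
At impact: v_x = 46.0 m/s (unchanged), v_y = g t = 9.81 × 3.391 = 33.27 m/s.
Speed = √(v_x² + v_y²) = √(2116 + 1107) = 56.8 m/s.

56.8 m/s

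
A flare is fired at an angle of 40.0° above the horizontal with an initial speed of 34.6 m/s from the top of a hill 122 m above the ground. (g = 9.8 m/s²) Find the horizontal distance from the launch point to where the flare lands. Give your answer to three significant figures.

Components: v_x = 34.6 cos 40.0° = 26.51 m/s, v_y = 34.6 sin 40.0° = 22.24 m/s.
Vertical: 0 = 122 + 22.24 t − ½(9.8) t² ⇒ 4.900 t² − 22.24 t − 122 = 0.
t = [22.24 + √(494.6 + 2391)] / 9.800 = 7.751 s.
Horizontal: R = v_x · t = 26.51 × 7.751 = 205 m.

205 m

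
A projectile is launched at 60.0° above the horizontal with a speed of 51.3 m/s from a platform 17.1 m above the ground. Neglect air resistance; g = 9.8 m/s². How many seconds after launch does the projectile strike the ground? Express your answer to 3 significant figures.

9.44 s

Vertical component: v_y = 51.3 sin 60.0° = 44.43 m/s.
Taking up as positive with launch at y = 17.1 m, landing at y = 0: 0 = 17.1 + 44.43 t − ½(9.8) t².
Solving 4.900 t² − 44.43 t − 17.1 = 0 gives t = [44.43 + √(44.43² + 4·4.900·17.1)] / 9.800 = 9.44 s.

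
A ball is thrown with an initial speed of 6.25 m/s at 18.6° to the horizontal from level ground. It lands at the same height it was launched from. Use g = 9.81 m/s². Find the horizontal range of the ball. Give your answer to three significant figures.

For level ground, R = v₀² sin(2θ) / g.
sin(2 × 18.6°) = sin 37.20° = 0.6046.
R = (6.25)² × 0.6046 / 9.81 = 2.41 m.

2.41 m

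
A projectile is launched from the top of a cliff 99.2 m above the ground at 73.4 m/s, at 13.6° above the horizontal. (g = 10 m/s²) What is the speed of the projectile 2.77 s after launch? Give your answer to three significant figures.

v_x = 73.4 cos 13.6° = 71.34 m/s (constant).
v_y(t) = 73.4 sin 13.6° − g t = 17.26 − 10 × 2.77 = -10.44 m/s.
Speed = √(v_x² + v_y²) = √(5089 + 109.0) = 72.1 m/s.

72.1 m/s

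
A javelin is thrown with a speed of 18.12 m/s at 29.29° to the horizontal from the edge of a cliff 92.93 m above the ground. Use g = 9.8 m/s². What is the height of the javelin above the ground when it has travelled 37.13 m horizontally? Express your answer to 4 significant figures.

86.71 m

v_x = 18.12 cos 29.29° = 15.803 m/s, v_y0 = 18.12 sin 29.29° = 8.8649 m/s.
Time to reach x = 37.13 m: t = x / v_x = 37.13 / 15.803 = 2.3496 s.
y = 92.93 + v_y0 t − ½ g t² = 92.93 + 8.8649×2.3496 − 4.900×2.3496² = 86.71 m.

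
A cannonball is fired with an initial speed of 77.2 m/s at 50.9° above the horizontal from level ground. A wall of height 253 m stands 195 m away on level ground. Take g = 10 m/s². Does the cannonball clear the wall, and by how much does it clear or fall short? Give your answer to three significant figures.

v_x = 77.2 cos 50.9° = 48.69 m/s; v_y0 = 77.2 sin 50.9° = 59.91 m/s.
Time to reach the wall: t = 195 / 48.69 = 4.005 s.
Height at that point: y = 59.91×4.005 − 5.000×4.005² = 159.7 m.
That is 253 − 159.7 = 93.3 m below the top of the wall, so the cannonball does not clear it.

No — it falls 93.3 m short of clearing the wall.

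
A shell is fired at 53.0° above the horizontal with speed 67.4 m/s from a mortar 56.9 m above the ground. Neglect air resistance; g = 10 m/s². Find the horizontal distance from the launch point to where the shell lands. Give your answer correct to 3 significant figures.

Components: v_x = 67.4 cos 53.0° = 40.56 m/s, v_y = 67.4 sin 53.0° = 53.83 m/s.
Vertical: 0 = 56.9 + 53.83 t − ½(10) t² ⇒ 5.000 t² − 53.83 t − 56.9 = 0.
t = [53.83 + √(2898 + 1138)] / 10.00 = 11.74 s.
Horizontal: R = v_x · t = 40.56 × 11.74 = 476 m.

476 m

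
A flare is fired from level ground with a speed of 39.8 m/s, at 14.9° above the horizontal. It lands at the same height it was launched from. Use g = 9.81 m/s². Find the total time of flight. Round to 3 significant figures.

2.09 s

Vertical component: v_y = 39.8 sin 14.9° = 10.23 m/s.
For a projectile landing at launch height, time of flight is t = 2 v_y / g = 2 × 10.23 / 9.81 = 2.09 s.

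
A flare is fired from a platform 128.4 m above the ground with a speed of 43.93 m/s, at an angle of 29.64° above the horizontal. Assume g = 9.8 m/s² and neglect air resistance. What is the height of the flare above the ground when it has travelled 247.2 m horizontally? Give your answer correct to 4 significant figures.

63.67 m

v_x = 43.93 cos 29.64° = 38.182 m/s, v_y0 = 43.93 sin 29.64° = 21.726 m/s.
Time to reach x = 247.2 m: t = x / v_x = 247.2 / 38.182 = 6.4743 s.
y = 128.4 + v_y0 t − ½ g t² = 128.4 + 21.726×6.4743 − 4.900×6.4743² = 63.67 m.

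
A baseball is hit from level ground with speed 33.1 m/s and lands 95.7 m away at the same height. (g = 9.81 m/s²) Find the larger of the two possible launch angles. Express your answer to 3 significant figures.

60.5°

Level-ground range: R = v₀² sin(2θ)/g ⇒ sin 2θ = R g / v₀² = 95.7×9.81/33.1² = 0.8569.
2θ = arcsin(0.8569) = 58.97° or 180° − 58.97° = 121.03°.
So θ = 29.5° or θ = 60.5°.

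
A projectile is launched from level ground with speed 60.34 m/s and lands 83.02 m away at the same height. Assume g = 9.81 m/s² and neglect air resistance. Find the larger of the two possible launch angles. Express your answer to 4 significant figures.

Level-ground range: R = v₀² sin(2θ)/g ⇒ sin 2θ = R g / v₀² = 83.02×9.81/60.34² = 0.2237.
2θ = arcsin(0.2237) = 12.926° or 180° − 12.926° = 167.074°.
So θ = 6.463° or θ = 83.54°.

83.54°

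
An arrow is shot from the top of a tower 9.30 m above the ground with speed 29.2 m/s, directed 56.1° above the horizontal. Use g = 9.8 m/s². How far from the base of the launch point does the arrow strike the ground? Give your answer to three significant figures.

Components: v_x = 29.2 cos 56.1° = 16.29 m/s, v_y = 29.2 sin 56.1° = 24.24 m/s.
Vertical: 0 = 9.30 + 24.24 t − ½(9.8) t² ⇒ 4.900 t² − 24.24 t − 9.30 = 0.
t = [24.24 + √(587.6 + 182.3)] / 9.800 = 5.305 s.
Horizontal: R = v_x · t = 16.29 × 5.305 = 86.4 m.

86.4 m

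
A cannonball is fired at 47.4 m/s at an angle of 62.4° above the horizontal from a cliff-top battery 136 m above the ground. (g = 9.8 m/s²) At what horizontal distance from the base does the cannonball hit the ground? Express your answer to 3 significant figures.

243 m

Components: v_x = 47.4 cos 62.4° = 21.96 m/s, v_y = 47.4 sin 62.4° = 42.01 m/s.
Vertical: 0 = 136 + 42.01 t − ½(9.8) t² ⇒ 4.900 t² − 42.01 t − 136 = 0.
t = [42.01 + √(1765 + 2666)] / 9.800 = 11.08 s.
Horizontal: R = v_x · t = 21.96 × 11.08 = 243 m.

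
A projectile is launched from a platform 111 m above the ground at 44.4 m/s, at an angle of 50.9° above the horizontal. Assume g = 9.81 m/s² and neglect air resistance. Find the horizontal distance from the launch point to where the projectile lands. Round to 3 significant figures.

264 m

Components: v_x = 44.4 cos 50.9° = 28.00 m/s, v_y = 44.4 sin 50.9° = 34.46 m/s.
Vertical: 0 = 111 + 34.46 t − ½(9.81) t² ⇒ 4.905 t² − 34.46 t − 111 = 0.
t = [34.46 + √(1187 + 2178)] / 9.810 = 9.426 s.
Horizontal: R = v_x · t = 28.00 × 9.426 = 264 m.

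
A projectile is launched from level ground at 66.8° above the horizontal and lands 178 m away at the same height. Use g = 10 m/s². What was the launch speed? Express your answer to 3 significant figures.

On level ground, R = v₀² sin(2θ) / g, so v₀ = √(R g / sin 2θ).
sin(2 × 66.8°) = 0.7242.
v₀ = √(178 × 10 / 0.7242) = √2458 = 49.6 m/s.

49.6 m/s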